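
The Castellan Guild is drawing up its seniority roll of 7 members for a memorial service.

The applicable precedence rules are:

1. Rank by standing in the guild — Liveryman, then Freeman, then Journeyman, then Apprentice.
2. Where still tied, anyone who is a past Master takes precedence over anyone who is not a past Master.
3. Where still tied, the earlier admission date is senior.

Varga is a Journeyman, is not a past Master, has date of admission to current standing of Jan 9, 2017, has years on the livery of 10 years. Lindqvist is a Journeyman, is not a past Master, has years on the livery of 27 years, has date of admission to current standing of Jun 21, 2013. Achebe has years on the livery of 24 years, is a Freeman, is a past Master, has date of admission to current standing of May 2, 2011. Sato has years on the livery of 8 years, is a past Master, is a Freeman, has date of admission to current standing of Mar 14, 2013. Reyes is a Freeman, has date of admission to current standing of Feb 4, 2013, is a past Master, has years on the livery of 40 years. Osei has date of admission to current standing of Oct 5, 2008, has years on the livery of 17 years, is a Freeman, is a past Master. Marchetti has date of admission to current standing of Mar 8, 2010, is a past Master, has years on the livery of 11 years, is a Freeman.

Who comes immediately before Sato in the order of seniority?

Reyes

By standing in the guild: Osei, Marchetti, Achebe, Reyes and Sato (Freeman); then Lindqvist and Varga (Journeyman).
Osei, Marchetti, Achebe, Reyes and Sato are each a past Master, so the next rule applies.
Among Osei, Marchetti, Achebe, Reyes and Sato, by date of admission to current standing (earlier first): Osei (Oct 5, 2008) before Marchetti (Mar 8, 2010) before Achebe (May 2, 2011) before Reyes (Feb 4, 2013) before Sato (Mar 14, 2013).
Lindqvist and Varga are each not a past Master, so the next rule applies.
Among Lindqvist and Varga, by date of admission to current standing (earlier first): Lindqvist (Jun 21, 2013) before Varga (Jan 9, 2017).
Order: Osei, Marchetti, Achebe, Reyes, Sato, Lindqvist, Varga.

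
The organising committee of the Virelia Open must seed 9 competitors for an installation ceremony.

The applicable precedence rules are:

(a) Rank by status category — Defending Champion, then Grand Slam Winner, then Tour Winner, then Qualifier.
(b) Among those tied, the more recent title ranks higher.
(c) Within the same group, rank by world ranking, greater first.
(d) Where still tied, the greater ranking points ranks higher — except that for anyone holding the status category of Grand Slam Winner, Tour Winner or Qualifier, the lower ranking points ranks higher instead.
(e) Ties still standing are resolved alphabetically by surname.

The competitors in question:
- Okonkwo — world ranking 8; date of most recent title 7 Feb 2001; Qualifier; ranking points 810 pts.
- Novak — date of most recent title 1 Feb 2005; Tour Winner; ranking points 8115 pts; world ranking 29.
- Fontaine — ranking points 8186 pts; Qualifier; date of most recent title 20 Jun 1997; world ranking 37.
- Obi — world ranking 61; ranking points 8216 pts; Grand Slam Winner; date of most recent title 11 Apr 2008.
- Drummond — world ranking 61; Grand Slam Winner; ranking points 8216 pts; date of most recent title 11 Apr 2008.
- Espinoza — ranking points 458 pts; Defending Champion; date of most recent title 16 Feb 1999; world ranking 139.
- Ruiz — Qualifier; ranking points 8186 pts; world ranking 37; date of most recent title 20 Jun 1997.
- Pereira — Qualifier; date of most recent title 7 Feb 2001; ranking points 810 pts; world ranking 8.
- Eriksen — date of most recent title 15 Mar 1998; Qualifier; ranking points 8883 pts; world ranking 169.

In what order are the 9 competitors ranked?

By status category: Espinoza (Defending Champion); then Drummond and Obi (Grand Slam Winner); then Novak (Tour Winner); then Okonkwo, Pereira, Eriksen, Fontaine and Ruiz (Qualifier).
Drummond and Obi both have date of most recent title 11 Apr 2008, so the next rule applies.
Drummond and Obi both have world ranking 61, so the next rule applies.
Drummond and Obi both have ranking points 8216 pts, so the next rule applies.
Among Drummond and Obi, alphabetically by surname: Drummond before Obi.
Among Okonkwo, Pereira, Eriksen, Fontaine and Ruiz, by date of most recent title (later first): Okonkwo and Pereira (7 Feb 2001) before Eriksen (15 Mar 1998) before Fontaine and Ruiz (20 Jun 1997).
Okonkwo and Pereira both have world ranking 8, so the next rule applies.
Okonkwo and Pereira both have ranking points 810 pts, so the next rule applies.
Among Okonkwo and Pereira, alphabetically by surname: Okonkwo before Pereira.
Fontaine and Ruiz both have world ranking 37, so the next rule applies.
Fontaine and Ruiz both have ranking points 8186 pts, so the next rule applies.
Among Fontaine and Ruiz, alphabetically by surname: Fontaine before Ruiz.
Full order: Espinoza, Drummond, Obi, Novak, Okonkwo, Pereira, Eriksen, Fontaine, Ruiz.

Espinoza, Drummond, Obi, Novak, Okonkwo, Pereira, Eriksen, Fontaine, Ruiz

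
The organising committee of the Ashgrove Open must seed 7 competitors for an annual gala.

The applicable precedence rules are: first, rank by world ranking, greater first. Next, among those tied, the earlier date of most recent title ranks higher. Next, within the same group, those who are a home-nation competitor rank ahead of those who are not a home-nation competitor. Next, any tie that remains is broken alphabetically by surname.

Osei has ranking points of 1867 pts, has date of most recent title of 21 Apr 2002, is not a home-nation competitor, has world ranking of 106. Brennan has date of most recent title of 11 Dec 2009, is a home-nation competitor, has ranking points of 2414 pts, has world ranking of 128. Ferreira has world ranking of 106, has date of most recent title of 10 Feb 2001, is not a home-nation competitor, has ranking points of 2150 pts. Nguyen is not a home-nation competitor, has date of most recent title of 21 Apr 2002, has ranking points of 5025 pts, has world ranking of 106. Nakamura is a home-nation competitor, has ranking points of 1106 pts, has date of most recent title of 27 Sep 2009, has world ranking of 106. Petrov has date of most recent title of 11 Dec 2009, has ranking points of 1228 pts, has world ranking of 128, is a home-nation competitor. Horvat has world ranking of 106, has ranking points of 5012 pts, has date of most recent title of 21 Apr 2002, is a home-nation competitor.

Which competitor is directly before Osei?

Nguyen

By world ranking (higher first): Brennan and Petrov (both 128); then Ferreira, Horvat, Nguyen, Osei and Nakamura (each 106).
Brennan and Petrov both have date of most recent title 11 Dec 2009, so the next rule applies.
Brennan and Petrov are each a home-nation competitor, so the next rule applies.
Among Brennan and Petrov, alphabetically by surname: Brennan before Petrov.
Among Ferreira, Horvat, Nguyen, Osei and Nakamura, by date of most recent title (earlier first): Ferreira (10 Feb 2001) before Horvat, Nguyen and Osei (21 Apr 2002) before Nakamura (27 Sep 2009).
Among Horvat, Nguyen and Osei, a home-nation competitor before not a home-nation competitor: Horvat (a home-nation competitor) before Nguyen and Osei (not a home-nation competitor).
Among Nguyen and Osei, alphabetically by surname: Nguyen before Osei.
Order: Brennan, Petrov, Ferreira, Horvat, Nguyen, Osei, Nakamura.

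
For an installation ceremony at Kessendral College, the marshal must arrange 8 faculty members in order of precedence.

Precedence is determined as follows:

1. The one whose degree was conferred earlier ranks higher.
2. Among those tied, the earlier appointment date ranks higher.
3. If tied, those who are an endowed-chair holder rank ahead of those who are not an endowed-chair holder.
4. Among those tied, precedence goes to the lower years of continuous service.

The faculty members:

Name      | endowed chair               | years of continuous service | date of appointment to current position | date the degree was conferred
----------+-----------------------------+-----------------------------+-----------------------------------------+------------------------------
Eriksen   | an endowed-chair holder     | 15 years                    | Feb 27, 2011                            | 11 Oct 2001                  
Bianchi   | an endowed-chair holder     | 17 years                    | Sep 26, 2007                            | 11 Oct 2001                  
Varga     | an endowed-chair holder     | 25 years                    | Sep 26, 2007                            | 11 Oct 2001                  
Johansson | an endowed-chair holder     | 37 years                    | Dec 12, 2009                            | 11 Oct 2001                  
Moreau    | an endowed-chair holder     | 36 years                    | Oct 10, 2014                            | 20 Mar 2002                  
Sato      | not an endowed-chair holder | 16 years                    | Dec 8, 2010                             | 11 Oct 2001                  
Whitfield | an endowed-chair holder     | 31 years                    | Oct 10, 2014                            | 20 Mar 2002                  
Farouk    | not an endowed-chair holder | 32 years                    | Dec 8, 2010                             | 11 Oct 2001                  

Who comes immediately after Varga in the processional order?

Johansson

By date the degree was conferred (earlier first): Bianchi, Varga, Johansson, Sato, Farouk and Eriksen (each 11 Oct 2001); then Whitfield and Moreau (both 20 Mar 2002).
Among Bianchi, Varga, Johansson, Sato, Farouk and Eriksen, by date of appointment to current position (earlier first): Bianchi and Varga (Sep 26, 2007) before Johansson (Dec 12, 2009) before Sato and Farouk (Dec 8, 2010) before Eriksen (Feb 27, 2011).
Bianchi and Varga are each an endowed-chair holder, so the next rule applies.
Among Bianchi and Varga, by years of continuous service (lower first): Bianchi (17 years) before Varga (25 years).
Sato and Farouk are each not an endowed-chair holder, so the next rule applies.
Among Sato and Farouk, by years of continuous service (lower first): Sato (16 years) before Farouk (32 years).
Whitfield and Moreau both have date of appointment to current position Oct 10, 2014, so the next rule applies.
Whitfield and Moreau are each an endowed-chair holder, so the next rule applies.
Among Whitfield and Moreau, by years of continuous service (lower first): Whitfield (31 years) before Moreau (36 years).
Order: Bianchi, Varga, Johansson, Sato, Farouk, Eriksen, Whitfield, Moreau.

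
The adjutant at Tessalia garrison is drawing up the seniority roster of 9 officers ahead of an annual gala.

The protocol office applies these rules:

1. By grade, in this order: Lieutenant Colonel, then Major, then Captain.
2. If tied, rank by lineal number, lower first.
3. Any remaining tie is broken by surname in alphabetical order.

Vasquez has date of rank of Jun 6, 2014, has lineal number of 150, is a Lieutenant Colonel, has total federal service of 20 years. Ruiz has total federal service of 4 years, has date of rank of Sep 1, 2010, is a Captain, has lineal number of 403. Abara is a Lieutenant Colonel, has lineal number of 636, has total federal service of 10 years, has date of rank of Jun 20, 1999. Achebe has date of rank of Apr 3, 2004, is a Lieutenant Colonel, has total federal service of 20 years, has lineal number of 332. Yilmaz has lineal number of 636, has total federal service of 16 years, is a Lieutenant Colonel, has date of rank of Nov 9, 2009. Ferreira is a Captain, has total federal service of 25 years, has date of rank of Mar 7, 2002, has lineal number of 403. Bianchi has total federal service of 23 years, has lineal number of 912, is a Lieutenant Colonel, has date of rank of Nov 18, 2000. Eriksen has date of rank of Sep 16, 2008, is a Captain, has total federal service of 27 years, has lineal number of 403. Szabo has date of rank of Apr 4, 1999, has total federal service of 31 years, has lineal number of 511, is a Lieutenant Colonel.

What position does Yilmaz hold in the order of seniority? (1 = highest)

5

By grade: Vasquez, Achebe, Szabo, Abara, Yilmaz and Bianchi (Lieutenant Colonel); then Eriksen, Ferreira and Ruiz (Captain).
Among Vasquez, Achebe, Szabo, Abara, Yilmaz and Bianchi, by lineal number (lower first): Vasquez (150) before Achebe (332) before Szabo (511) before Abara and Yilmaz (636) before Bianchi (912).
Among Abara and Yilmaz, alphabetically by surname: Abara before Yilmaz.
Eriksen, Ferreira and Ruiz all have lineal number 403, so the next rule applies.
Among Eriksen, Ferreira and Ruiz, alphabetically by surname: Eriksen before Ferreira before Ruiz.
Order: Vasquez, Achebe, Szabo, Abara, Yilmaz, Bianchi, Eriksen, Ferreira, Ruiz. So position 5.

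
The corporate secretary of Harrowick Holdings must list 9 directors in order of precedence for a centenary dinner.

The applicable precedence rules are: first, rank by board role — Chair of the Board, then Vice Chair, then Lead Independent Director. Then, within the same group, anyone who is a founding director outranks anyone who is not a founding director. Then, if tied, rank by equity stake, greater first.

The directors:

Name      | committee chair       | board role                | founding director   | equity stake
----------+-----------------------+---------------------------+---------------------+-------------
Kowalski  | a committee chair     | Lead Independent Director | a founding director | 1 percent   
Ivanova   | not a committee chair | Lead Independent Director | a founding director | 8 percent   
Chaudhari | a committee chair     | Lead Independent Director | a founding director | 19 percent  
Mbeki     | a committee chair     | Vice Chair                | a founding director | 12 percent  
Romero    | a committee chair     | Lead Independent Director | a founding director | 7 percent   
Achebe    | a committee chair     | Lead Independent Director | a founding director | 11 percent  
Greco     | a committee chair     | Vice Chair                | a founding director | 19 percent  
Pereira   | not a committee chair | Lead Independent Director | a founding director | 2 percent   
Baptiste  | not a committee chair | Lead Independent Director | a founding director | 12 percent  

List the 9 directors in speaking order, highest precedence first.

By board role: Greco and Mbeki (Vice Chair); then Chaudhari, Baptiste, Achebe, Ivanova, Romero, Pereira and Kowalski (Lead Independent Director).
Greco and Mbeki are each a founding director, so the next rule applies.
Among Greco and Mbeki, by equity stake (higher first): Greco (19 percent) before Mbeki (12 percent).
Chaudhari, Baptiste, Achebe, Ivanova, Romero, Pereira and Kowalski are each a founding director, so the next rule applies.
Among Chaudhari, Baptiste, Achebe, Ivanova, Romero, Pereira and Kowalski, by equity stake (higher first): Chaudhari (19 percent) before Baptiste (12 percent) before Achebe (11 percent) before Ivanova (8 percent) before Romero (7 percent) before Pereira (2 percent) before Kowalski (1 percent).
Full order: Greco, Mbeki, Chaudhari, Baptiste, Achebe, Ivanova, Romero, Pereira, Kowalski.

Greco, Mbeki, Chaudhari, Baptiste, Achebe, Ivanova, Romero, Pereira, Kowalski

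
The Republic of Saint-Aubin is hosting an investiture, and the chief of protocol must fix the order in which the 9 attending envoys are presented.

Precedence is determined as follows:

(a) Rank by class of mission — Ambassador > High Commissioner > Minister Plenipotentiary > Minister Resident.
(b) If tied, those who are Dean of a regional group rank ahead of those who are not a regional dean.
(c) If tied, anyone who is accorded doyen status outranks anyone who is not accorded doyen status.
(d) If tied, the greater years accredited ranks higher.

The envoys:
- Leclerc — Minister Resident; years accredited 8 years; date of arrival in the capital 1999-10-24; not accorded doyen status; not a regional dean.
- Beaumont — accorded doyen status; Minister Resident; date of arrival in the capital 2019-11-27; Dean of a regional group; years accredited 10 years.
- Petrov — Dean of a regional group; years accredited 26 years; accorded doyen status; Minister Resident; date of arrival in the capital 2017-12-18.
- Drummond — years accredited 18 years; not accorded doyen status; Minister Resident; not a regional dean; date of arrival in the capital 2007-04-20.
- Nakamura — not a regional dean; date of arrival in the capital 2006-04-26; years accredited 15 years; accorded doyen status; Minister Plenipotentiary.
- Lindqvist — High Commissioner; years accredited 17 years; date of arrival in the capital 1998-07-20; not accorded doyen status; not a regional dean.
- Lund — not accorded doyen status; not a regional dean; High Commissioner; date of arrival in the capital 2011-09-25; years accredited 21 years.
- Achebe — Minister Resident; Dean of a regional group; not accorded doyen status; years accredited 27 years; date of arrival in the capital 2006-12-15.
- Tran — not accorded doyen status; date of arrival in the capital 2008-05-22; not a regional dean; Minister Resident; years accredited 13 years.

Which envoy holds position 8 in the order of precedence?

Tran

By class of mission: Lund and Lindqvist (High Commissioner); then Nakamura (Minister Plenipotentiary); then Petrov, Beaumont, Achebe, Drummond, Tran and Leclerc (Minister Resident).
Lund and Lindqvist are each not a regional dean, so the next rule applies.
Lund and Lindqvist are each not accorded doyen status, so the next rule applies.
Among Lund and Lindqvist, by years accredited (higher first): Lund (21 years) before Lindqvist (17 years).
Among Petrov, Beaumont, Achebe, Drummond, Tran and Leclerc, Dean of a regional group before not a regional dean: Petrov, Beaumont and Achebe (Dean of a regional group) before Drummond, Tran and Leclerc (not a regional dean).
Among Petrov, Beaumont and Achebe, accorded doyen status before not accorded doyen status: Petrov and Beaumont (accorded doyen status) before Achebe (not accorded doyen status).
Among Petrov and Beaumont, by years accredited (higher first): Petrov (26 years) before Beaumont (10 years).
Drummond, Tran and Leclerc are each not accorded doyen status, so the next rule applies.
Among Drummond, Tran and Leclerc, by years accredited (higher first): Drummond (18 years) before Tran (13 years) before Leclerc (8 years).
Order: Lund, Lindqvist, Nakamura, Petrov, Beaumont, Achebe, Drummond, Tran, Leclerc.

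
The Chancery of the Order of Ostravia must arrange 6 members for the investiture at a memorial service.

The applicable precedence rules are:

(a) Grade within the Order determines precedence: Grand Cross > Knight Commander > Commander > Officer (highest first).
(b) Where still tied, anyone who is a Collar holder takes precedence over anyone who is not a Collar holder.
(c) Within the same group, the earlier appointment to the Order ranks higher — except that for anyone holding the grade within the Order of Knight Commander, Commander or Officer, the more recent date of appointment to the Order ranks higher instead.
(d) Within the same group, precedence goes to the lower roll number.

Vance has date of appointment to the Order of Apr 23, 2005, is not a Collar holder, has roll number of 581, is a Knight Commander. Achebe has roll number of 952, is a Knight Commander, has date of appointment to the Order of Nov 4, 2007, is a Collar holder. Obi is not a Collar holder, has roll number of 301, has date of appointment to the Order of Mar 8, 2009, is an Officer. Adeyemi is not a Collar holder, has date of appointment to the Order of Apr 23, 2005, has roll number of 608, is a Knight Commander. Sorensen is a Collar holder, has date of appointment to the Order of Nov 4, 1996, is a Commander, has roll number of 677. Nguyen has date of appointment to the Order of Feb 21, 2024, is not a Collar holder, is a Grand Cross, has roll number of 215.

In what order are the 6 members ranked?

Nguyen, Achebe, Vance, Adeyemi, Sorensen, Obi

By grade within the Order: Nguyen (Grand Cross); then Achebe, Vance and Adeyemi (Knight Commander); then Sorensen (Commander); then Obi (Officer).
Among Achebe, Vance and Adeyemi, a Collar holder before not a Collar holder: Achebe (a Collar holder) before Vance and Adeyemi (not a Collar holder).
Vance and Adeyemi both have date of appointment to the Order Apr 23, 2005, so the next rule applies.
Among Vance and Adeyemi, by roll number (lower first): Vance (581) before Adeyemi (608).
Full order: Nguyen, Achebe, Vance, Adeyemi, Sorensen, Obi.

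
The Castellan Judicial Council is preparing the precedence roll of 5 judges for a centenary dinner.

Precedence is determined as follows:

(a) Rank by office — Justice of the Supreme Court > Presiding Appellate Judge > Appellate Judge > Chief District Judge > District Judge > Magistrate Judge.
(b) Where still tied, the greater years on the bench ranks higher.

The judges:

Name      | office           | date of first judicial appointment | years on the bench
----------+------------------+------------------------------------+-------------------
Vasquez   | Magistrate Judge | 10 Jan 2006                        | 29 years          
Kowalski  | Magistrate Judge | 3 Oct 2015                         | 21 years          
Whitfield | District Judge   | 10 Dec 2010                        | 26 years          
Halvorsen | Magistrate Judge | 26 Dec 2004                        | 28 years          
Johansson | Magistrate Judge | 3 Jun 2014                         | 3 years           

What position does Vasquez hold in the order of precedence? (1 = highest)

2

By office: Whitfield (District Judge); then Vasquez, Halvorsen, Kowalski and Johansson (Magistrate Judge).
Among Vasquez, Halvorsen, Kowalski and Johansson, by years on the bench (higher first): Vasquez (29 years) before Halvorsen (28 years) before Kowalski (21 years) before Johansson (3 years).
Order: Whitfield, Vasquez, Halvorsen, Kowalski, Johansson. So position 2.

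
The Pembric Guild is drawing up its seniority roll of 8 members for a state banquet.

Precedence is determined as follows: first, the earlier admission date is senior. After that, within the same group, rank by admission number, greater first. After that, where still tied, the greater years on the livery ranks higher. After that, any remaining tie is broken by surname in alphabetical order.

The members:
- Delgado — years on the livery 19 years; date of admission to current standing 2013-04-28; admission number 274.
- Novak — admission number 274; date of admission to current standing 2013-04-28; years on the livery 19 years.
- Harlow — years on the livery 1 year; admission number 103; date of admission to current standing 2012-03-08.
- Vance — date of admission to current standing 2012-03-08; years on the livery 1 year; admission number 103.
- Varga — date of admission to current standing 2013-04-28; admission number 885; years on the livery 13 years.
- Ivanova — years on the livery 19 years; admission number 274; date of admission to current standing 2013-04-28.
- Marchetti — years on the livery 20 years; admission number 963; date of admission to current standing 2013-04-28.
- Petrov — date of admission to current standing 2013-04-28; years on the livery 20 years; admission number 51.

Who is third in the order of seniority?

By date of admission to current standing (earlier first): Harlow and Vance (both 2012-03-08); then Marchetti, Varga, Delgado, Ivanova, Novak and Petrov (each 2013-04-28).
Harlow and Vance both have admission number 103, so the next rule applies.
Harlow and Vance both have years on the livery 1 year, so the next rule applies.
Among Harlow and Vance, alphabetically by surname: Harlow before Vance.
Among Marchetti, Varga, Delgado, Ivanova, Novak and Petrov, by admission number (higher first): Marchetti (963) before Varga (885) before Delgado, Ivanova and Novak (274) before Petrov (51).
Delgado, Ivanova and Novak all have years on the livery 19 years, so the next rule applies.
Among Delgado, Ivanova and Novak, alphabetically by surname: Delgado before Ivanova before Novak.
Order: Harlow, Vance, Marchetti, Varga, Delgado, Ivanova, Novak, Petrov.

Marchetti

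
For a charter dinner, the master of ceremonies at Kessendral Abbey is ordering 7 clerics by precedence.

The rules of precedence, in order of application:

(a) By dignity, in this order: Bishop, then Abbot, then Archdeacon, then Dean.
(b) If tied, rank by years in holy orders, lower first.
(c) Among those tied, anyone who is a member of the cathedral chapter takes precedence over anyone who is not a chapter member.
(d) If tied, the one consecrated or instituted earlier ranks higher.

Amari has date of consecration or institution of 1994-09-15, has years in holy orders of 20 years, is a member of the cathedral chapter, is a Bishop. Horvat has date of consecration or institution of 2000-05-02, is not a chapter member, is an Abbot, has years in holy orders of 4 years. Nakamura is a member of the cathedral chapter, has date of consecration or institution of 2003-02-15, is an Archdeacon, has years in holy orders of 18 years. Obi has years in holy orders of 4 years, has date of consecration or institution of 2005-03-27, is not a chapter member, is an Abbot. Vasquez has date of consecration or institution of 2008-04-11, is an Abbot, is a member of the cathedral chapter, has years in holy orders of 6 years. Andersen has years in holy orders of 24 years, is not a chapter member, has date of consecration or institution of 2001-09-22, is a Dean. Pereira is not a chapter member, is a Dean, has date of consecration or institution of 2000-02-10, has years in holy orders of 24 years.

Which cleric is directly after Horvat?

Obi

By dignity: Amari (Bishop); then Horvat, Obi and Vasquez (Abbot); then Nakamura (Archdeacon); then Pereira and Andersen (Dean).
Among Horvat, Obi and Vasquez, by years in holy orders (lower first): Horvat and Obi (4 years) before Vasquez (6 years).
Horvat and Obi are each not a chapter member, so the next rule applies.
Among Horvat and Obi, by date of consecration or institution (earlier first): Horvat (2000-05-02) before Obi (2005-03-27).
Pereira and Andersen both have years in holy orders 24 years, so the next rule applies.
Pereira and Andersen are each not a chapter member, so the next rule applies.
Among Pereira and Andersen, by date of consecration or institution (earlier first): Pereira (2000-02-10) before Andersen (2001-09-22).
Order: Amari, Horvat, Obi, Vasquez, Nakamura, Pereira, Andersen.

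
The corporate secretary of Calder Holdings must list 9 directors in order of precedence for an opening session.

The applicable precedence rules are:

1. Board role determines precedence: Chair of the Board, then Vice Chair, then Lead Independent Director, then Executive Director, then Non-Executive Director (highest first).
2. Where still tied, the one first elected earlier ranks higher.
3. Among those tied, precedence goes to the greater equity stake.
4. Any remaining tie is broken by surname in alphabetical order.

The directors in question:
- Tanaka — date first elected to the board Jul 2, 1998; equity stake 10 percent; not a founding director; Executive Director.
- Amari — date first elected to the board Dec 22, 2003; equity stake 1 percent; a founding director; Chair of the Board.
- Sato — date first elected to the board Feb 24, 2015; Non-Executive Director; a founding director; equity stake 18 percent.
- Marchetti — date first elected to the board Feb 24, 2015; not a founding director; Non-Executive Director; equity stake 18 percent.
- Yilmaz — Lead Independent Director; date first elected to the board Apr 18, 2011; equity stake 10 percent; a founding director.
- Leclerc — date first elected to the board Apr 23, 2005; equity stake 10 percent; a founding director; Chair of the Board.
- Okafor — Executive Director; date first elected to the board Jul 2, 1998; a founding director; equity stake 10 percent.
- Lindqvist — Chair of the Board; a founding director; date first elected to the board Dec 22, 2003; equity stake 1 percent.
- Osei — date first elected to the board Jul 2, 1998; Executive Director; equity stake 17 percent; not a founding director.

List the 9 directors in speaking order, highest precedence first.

By board role: Amari, Lindqvist and Leclerc (Chair of the Board); then Yilmaz (Lead Independent Director); then Osei, Okafor and Tanaka (Executive Director); then Marchetti and Sato (Non-Executive Director).
Among Amari, Lindqvist and Leclerc, by date first elected to the board (earlier first): Amari and Lindqvist (Dec 22, 2003) before Leclerc (Apr 23, 2005).
Amari and Lindqvist both have equity stake 1 percent, so the next rule applies.
Among Amari and Lindqvist, alphabetically by surname: Amari before Lindqvist.
Osei, Okafor and Tanaka all have date first elected to the board Jul 2, 1998, so the next rule applies.
Among Osei, Okafor and Tanaka, by equity stake (higher first): Osei (17 percent) before Okafor and Tanaka (10 percent).
Among Okafor and Tanaka, alphabetically by surname: Okafor before Tanaka.
Marchetti and Sato both have date first elected to the board Feb 24, 2015, so the next rule applies.
Marchetti and Sato both have equity stake 18 percent, so the next rule applies.
Among Marchetti and Sato, alphabetically by surname: Marchetti before Sato.
Full order: Amari, Lindqvist, Leclerc, Yilmaz, Osei, Okafor, Tanaka, Marchetti, Sato.

Amari, Lindqvist, Leclerc, Yilmaz, Osei, Okafor, Tanaka, Marchetti, Sato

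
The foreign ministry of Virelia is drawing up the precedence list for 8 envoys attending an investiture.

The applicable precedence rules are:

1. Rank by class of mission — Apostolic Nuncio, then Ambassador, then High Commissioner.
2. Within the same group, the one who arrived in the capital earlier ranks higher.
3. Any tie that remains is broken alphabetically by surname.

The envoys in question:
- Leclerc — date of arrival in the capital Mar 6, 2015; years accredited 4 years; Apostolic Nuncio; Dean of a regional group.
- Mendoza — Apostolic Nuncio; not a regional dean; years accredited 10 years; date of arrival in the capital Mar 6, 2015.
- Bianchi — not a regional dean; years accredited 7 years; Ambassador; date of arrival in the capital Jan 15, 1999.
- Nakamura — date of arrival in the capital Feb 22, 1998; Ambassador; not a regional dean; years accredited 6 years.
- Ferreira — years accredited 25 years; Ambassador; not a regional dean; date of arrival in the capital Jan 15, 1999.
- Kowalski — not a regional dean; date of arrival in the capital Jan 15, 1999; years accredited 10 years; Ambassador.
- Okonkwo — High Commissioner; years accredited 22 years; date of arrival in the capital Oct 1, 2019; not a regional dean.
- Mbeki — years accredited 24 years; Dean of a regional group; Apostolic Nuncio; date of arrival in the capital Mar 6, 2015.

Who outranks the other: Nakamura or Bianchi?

By class of mission: Leclerc, Mbeki and Mendoza (Apostolic Nuncio); then Nakamura, Bianchi, Ferreira and Kowalski (Ambassador); then Okonkwo (High Commissioner).
Leclerc, Mbeki and Mendoza all have date of arrival in the capital Mar 6, 2015, so the next rule applies.
Among Leclerc, Mbeki and Mendoza, alphabetically by surname: Leclerc before Mbeki before Mendoza.
Among Nakamura, Bianchi, Ferreira and Kowalski, by date of arrival in the capital (earlier first): Nakamura (Feb 22, 1998) before Bianchi, Ferreira and Kowalski (Jan 15, 1999).
Among Bianchi, Ferreira and Kowalski, alphabetically by surname: Bianchi before Ferreira before Kowalski.
So Nakamura takes precedence.

Nakamura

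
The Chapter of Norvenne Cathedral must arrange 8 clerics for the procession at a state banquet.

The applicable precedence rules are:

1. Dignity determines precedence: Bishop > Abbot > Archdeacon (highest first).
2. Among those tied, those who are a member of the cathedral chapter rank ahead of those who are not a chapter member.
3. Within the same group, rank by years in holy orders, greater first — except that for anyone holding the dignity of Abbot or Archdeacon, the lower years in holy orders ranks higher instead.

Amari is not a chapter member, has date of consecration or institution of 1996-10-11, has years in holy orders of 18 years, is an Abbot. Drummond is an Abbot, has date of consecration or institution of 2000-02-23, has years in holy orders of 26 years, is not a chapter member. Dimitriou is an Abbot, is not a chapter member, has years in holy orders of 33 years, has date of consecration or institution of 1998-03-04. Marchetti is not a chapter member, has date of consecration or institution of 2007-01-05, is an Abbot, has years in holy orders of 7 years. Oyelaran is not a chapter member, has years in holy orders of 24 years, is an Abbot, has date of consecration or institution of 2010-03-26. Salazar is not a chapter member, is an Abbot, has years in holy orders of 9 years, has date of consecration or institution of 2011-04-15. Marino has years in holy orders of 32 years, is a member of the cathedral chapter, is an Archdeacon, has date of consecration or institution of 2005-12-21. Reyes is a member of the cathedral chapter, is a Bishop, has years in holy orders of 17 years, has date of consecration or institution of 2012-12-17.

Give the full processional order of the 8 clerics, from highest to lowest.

Reyes, Marchetti, Salazar, Amari, Oyelaran, Drummond, Dimitriou, Marino

By dignity: Reyes (Bishop); then Marchetti, Salazar, Amari, Oyelaran, Drummond and Dimitriou (Abbot); then Marino (Archdeacon).
Marchetti, Salazar, Amari, Oyelaran, Drummond and Dimitriou are each not a chapter member, so the next rule applies.
Among Marchetti, Salazar, Amari, Oyelaran, Drummond and Dimitriou, by years in holy orders (lower first) (reversed rule for this group): Marchetti (7 years) before Salazar (9 years) before Amari (18 years) before Oyelaran (24 years) before Drummond (26 years) before Dimitriou (33 years).
Full order: Reyes, Marchetti, Salazar, Amari, Oyelaran, Drummond, Dimitriou, Marino.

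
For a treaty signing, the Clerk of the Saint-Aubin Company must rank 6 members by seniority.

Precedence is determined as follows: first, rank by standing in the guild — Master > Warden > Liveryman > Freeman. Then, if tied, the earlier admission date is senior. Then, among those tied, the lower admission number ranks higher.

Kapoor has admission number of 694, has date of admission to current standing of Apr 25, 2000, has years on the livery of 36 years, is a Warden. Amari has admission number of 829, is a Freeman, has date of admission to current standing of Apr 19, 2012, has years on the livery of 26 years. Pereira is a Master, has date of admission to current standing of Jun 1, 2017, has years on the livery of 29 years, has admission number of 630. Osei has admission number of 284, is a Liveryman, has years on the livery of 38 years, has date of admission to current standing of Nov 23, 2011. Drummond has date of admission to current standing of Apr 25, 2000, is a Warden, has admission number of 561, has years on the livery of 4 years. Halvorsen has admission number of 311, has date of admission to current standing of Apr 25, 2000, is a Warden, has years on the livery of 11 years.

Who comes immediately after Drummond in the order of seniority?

By standing in the guild: Pereira (Master); then Halvorsen, Drummond and Kapoor (Warden); then Osei (Liveryman); then Amari (Freeman).
Halvorsen, Drummond and Kapoor all have date of admission to current standing Apr 25, 2000, so the next rule applies.
Among Halvorsen, Drummond and Kapoor, by admission number (lower first): Halvorsen (311) before Drummond (561) before Kapoor (694).
Order: Pereira, Halvorsen, Drummond, Kapoor, Osei, Amari.

Kapoor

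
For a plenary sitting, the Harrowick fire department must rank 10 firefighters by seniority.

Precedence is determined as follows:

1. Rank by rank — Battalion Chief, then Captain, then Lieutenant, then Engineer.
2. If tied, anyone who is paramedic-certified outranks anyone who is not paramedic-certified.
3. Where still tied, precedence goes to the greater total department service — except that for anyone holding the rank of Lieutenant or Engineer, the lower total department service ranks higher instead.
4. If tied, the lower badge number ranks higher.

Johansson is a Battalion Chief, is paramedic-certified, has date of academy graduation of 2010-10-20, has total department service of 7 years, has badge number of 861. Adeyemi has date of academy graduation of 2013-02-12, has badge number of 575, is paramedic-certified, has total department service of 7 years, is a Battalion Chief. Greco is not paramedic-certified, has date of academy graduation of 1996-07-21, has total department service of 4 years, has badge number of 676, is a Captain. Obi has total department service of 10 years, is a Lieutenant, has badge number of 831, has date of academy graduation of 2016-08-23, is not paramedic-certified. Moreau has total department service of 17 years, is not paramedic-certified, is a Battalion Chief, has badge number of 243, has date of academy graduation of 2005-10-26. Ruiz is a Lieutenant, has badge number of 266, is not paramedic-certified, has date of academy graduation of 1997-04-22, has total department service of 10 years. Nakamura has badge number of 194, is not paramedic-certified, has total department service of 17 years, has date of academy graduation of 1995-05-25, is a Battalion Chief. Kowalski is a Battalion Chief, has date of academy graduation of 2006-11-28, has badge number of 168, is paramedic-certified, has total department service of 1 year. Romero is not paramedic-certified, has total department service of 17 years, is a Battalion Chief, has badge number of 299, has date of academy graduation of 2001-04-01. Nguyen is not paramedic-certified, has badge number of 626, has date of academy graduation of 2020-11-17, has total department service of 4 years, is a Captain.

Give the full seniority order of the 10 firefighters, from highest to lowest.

By rank: Adeyemi, Johansson, Kowalski, Nakamura, Moreau and Romero (Battalion Chief); then Nguyen and Greco (Captain); then Ruiz and Obi (Lieutenant).
Among Adeyemi, Johansson, Kowalski, Nakamura, Moreau and Romero, paramedic-certified before not paramedic-certified: Adeyemi, Johansson and Kowalski (paramedic-certified) before Nakamura, Moreau and Romero (not paramedic-certified).
Among Adeyemi, Johansson and Kowalski, by total department service (higher first): Adeyemi and Johansson (7 years) before Kowalski (1 year).
Among Adeyemi and Johansson, by badge number (lower first): Adeyemi (575) before Johansson (861).
Nakamura, Moreau and Romero all have total department service 17 years, so the next rule applies.
Among Nakamura, Moreau and Romero, by badge number (lower first): Nakamura (194) before Moreau (243) before Romero (299).
Nguyen and Greco are each not paramedic-certified, so the next rule applies.
Nguyen and Greco both have total department service 4 years, so the next rule applies.
Among Nguyen and Greco, by badge number (lower first): Nguyen (626) before Greco (676).
Ruiz and Obi are each not paramedic-certified, so the next rule applies.
Ruiz and Obi both have total department service 10 years, so the next rule applies.
Among Ruiz and Obi, by badge number (lower first): Ruiz (266) before Obi (831).
Full order: Adeyemi, Johansson, Kowalski, Nakamura, Moreau, Romero, Nguyen, Greco, Ruiz, Obi.

Adeyemi, Johansson, Kowalski, Nakamura, Moreau, Romero, Nguyen, Greco, Ruiz, Obi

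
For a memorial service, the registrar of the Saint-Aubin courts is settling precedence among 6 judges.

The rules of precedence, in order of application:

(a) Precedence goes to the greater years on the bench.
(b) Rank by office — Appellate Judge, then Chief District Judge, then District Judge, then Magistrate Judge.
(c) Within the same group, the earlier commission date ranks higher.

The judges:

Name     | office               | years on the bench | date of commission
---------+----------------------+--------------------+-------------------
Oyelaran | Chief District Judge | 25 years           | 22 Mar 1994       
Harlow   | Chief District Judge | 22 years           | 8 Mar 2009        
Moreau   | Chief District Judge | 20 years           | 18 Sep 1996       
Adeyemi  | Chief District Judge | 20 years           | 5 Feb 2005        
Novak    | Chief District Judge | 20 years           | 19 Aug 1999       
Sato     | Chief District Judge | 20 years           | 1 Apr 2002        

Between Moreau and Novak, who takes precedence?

By years on the bench (higher first): Oyelaran (25 years); then Harlow (22 years); then Moreau, Novak, Sato and Adeyemi (each 20 years).
Moreau, Novak, Sato and Adeyemi are each Chief District Judge, so the next rule applies.
Among Moreau, Novak, Sato and Adeyemi, by date of commission (earlier first): Moreau (18 Sep 1996) before Novak (19 Aug 1999) before Sato (1 Apr 2002) before Adeyemi (5 Feb 2005).
So Moreau takes precedence.

Moreau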